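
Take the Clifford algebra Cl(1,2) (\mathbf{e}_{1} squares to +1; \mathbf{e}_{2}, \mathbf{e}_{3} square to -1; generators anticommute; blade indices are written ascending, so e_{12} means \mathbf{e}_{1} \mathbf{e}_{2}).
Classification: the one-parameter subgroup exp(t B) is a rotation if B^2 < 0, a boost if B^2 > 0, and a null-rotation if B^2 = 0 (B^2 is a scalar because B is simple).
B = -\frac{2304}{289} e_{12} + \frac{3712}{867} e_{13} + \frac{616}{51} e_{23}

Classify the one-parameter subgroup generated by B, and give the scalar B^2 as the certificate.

B^2 term by term: the squares give (-\frac{2304}{289})^2*(e_{12})^2 + (\frac{3712}{867})^2*(e_{13})^2 + (\frac{616}{51})^2*(e_{23})^2 = \frac{5308416}{83521}*(+1) + \frac{13778944}{751689}*(+1) + \frac{379456}{2601}*(-1) = -64 (each basis 2-blade squares to minus the product of its generators' squares); cross terms between blades sharing an index anticommute and cancel. So B^2 = -64.
Answer: rotation, certificate B^2 = -64. B^2 = -64 is basis-independent, so its sign is the whole story.


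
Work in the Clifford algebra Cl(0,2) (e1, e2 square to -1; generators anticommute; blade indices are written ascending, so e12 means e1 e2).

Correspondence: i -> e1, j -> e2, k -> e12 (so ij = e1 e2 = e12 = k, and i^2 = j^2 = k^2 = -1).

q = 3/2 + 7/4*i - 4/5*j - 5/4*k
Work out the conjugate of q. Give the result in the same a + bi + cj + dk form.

In blades: q = 3/2 + 7/4*e1 - 4/5*e2 - 5/4*e12.
Conjugation here is Clifford conjugation: the scalar is fixed and the grade-1 and grade-2 blades all flip sign, giving 3/2 - 7/4*e1 + 4/5*e2 + 5/4*e12; translating back:
Answer: 3/2 - 7/4*i + 4/5*j + 5/4*k


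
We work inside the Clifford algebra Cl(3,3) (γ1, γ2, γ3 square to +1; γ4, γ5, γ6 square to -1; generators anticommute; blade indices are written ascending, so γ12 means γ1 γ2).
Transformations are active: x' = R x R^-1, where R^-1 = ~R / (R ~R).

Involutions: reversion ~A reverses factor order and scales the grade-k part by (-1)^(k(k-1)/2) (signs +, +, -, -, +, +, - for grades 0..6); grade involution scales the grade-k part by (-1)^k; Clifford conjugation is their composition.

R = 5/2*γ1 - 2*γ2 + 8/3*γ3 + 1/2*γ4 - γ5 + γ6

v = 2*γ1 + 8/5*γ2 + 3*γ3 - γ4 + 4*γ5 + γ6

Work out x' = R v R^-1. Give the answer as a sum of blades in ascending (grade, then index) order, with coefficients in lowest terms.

~R = 5/2*γ1 - 2*γ2 + 8/3*γ3 + 1/2*γ4 - γ5 + γ6, and R ~R = 136/9, so R^-1 = ~R / (136/9).
R v = 133/10 + 8*γ12 + 13/6*γ13 - 7/2*γ14 + 12*γ15 + 1/2*γ16 - 154/15*γ23 + 6/5*γ24 - 32/5*γ25 - 18/5*γ26 - 25/6*γ34 + 41/3*γ35 - 1/3*γ36 + γ45 + 3/2*γ46 - 5*γ56
Answer: 653/272*γ1 - 1741/340*γ2 + 144/85*γ3 + 2557/1360*γ4 - 3917/680*γ5 + 517/680*γ6


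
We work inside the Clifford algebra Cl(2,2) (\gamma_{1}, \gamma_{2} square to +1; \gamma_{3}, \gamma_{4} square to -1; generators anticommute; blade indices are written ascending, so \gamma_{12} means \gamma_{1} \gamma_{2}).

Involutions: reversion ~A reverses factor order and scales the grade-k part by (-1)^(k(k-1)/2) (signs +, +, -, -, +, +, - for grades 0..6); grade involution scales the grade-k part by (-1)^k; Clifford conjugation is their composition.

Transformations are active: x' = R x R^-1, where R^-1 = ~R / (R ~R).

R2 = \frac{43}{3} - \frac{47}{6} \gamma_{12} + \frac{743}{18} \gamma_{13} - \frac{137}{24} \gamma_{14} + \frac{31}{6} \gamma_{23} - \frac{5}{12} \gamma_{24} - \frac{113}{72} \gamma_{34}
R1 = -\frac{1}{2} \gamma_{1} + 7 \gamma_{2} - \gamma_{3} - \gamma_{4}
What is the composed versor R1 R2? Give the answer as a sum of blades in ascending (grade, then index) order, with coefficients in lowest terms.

Distribute over the terms of R1 (each basis-blade product reordered to ascending indices, repeated generators contracted through their squares):
(-\frac{1}{2} \gamma_{1}) R2 = -\frac{43}{6} \gamma_{1} + \frac{47}{12} \gamma_{2} - \frac{743}{36} \gamma_{3} + \frac{137}{48} \gamma_{4} - \frac{31}{12} \gamma_{123} + \frac{5}{24} \gamma_{124} + \frac{113}{144} \gamma_{134}
(7 \gamma_{2}) R2 = \frac{329}{6} \gamma_{1} + \frac{301}{3} \gamma_{2} + \frac{217}{6} \gamma_{3} - \frac{35}{12} \gamma_{4} - \frac{5201}{18} \gamma_{123} + \frac{959}{24} \gamma_{124} - \frac{791}{72} \gamma_{234}
(-\gamma_{3}) R2 = -\frac{743}{18} \gamma_{1} - \frac{31}{6} \gamma_{2} - \frac{43}{3} \gamma_{3} - \frac{113}{72} \gamma_{4} + \frac{47}{6} \gamma_{123} - \frac{137}{24} \gamma_{134} - \frac{5}{12} \gamma_{234}
(-\gamma_{4}) R2 = \frac{137}{24} \gamma_{1} + \frac{5}{12} \gamma_{2} + \frac{113}{72} \gamma_{3} - \frac{43}{3} \gamma_{4} + \frac{47}{6} \gamma_{124} - \frac{743}{18} \gamma_{134} - \frac{31}{6} \gamma_{234}
Summing the partial products and collecting blades:
Answer: \frac{871}{72} \gamma_{1} + \frac{199}{2} \gamma_{2} + \frac{199}{72} \gamma_{3} - \frac{2299}{144} \gamma_{4} - \frac{10213}{36} \gamma_{123} + 48 \gamma_{124} - \frac{6653}{144} \gamma_{134} - \frac{1193}{72} \gamma_{234}


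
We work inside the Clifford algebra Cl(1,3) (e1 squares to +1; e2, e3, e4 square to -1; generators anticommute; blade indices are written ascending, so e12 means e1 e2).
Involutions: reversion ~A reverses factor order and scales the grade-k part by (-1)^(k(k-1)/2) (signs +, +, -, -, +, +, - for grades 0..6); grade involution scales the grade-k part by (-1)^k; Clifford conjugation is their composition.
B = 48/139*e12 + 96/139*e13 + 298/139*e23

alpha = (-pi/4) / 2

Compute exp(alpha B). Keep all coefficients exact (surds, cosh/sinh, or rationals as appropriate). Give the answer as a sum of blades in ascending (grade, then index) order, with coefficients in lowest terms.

B^2 term by term: the squares give (48/139)^2*(e12)^2 + (96/139)^2*(e13)^2 + (298/139)^2*(e23)^2 = 2304/19321*(+1) + 9216/19321*(+1) + 88804/19321*(-1) = -4 (each basis 2-blade squares to minus the product of its generators' squares); cross terms between blades sharing an index anticommute and cancel. So B^2 = -4.
B^2 = -4 — the negative square puts this in the circular regime; l = 2, alpha*l = -pi/4, so exp(alpha B) = cos(-pi/4) + (sin(-pi/4)/2)*B = sqrt(2)/2 + (-sqrt(2)/4)*B.
Answer: sqrt(2)/2 - 12*sqrt(2)/139*e12 - 24*sqrt(2)/139*e13 - 149*sqrt(2)/278*e23


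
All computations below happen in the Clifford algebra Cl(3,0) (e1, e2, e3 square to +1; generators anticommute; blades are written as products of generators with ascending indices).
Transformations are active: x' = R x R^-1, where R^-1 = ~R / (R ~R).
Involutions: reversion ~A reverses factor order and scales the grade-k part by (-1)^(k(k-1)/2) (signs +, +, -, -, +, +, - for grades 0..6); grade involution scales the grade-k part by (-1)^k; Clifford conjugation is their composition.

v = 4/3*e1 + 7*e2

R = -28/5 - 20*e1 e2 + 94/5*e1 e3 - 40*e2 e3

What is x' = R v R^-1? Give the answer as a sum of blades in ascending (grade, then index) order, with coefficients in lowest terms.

~R = -28/5 + 20*e1 e2 - 94/5*e1 e3 + 40*e2 e3, and R ~R = 11924/5, so R^-1 = ~R / (11924/5).
R v = -2212/15*e1 - 188/15*e2 + 3824/15*e3 - 2774/15*e1 e2 e3
Answer: 82916/14905*e1 - 35999/8943*e2 + 28388/14905*e3


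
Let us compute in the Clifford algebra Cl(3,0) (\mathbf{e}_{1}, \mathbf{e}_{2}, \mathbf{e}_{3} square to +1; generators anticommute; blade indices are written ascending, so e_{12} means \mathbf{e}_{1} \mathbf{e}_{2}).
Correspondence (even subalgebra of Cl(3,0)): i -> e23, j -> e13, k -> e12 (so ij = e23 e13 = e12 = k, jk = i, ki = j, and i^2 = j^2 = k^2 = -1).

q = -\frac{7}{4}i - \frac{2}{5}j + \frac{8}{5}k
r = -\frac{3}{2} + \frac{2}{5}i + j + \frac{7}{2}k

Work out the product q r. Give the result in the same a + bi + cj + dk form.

In blades: q = \frac{8}{5} e_{12} - \frac{2}{5} e_{13} - \frac{7}{4} e_{23}, r = -\frac{3}{2} + \frac{7}{2} e_{12} + e_{13} + \frac{2}{5} e_{23}.
Distribute q over r term by term (generator squares from the signature, products reordered to ascending indices): (\frac{8}{5} e_{12})*r = -\frac{28}{5} - \frac{12}{5} e_{12} + \frac{16}{25} e_{13} - \frac{8}{5} e_{23}; (-\frac{2}{5} e_{13})*r = \frac{2}{5} + \frac{4}{25} e_{12} + \frac{3}{5} e_{13} - \frac{7}{5} e_{23}; (-\frac{7}{4} e_{23})*r = \frac{7}{10} - \frac{7}{4} e_{12} + \frac{49}{8} e_{13} + \frac{21}{8} e_{23}.
Sum: -\frac{9}{2} - \frac{399}{100} e_{12} + \frac{1473}{200} e_{13} - \frac{3}{8} e_{23}; translating back through the correspondence:
Answer: -\frac{9}{2} - \frac{3}{8}i + \frac{1473}{200}j - \frac{399}{100}k


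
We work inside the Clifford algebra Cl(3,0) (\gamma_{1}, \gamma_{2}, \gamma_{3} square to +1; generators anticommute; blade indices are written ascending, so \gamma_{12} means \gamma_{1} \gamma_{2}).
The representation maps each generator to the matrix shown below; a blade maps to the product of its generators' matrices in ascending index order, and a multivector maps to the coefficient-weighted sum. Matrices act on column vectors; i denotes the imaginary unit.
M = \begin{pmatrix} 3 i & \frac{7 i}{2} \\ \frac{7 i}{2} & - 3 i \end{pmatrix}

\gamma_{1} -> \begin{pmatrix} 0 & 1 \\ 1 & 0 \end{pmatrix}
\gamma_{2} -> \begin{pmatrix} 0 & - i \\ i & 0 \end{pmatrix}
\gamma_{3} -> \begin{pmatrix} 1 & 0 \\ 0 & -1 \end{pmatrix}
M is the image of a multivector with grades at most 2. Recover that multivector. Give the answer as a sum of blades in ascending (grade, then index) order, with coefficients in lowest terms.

Method: 1, rho(\gamma_{1}), rho(\gamma_{2}), rho(\gamma_{3}) form a trace-orthogonal basis of the 2x2 complex matrices (tr(X Y) = 2 if X = Y, else 0), so M = m0*1 + m1*rho(\gamma_{1}) + m2*rho(\gamma_{2}) + m3*rho(\gamma_{3}) with m0 = tr(M)/2 = 0, m1 = tr(M rho(\gamma_{1}))/2 = \frac{7 i}{2}, m2 = tr(M rho(\gamma_{2}))/2 = 0, m3 = tr(M rho(\gamma_{3}))/2 = 3 i.
Multiplying table entries, the bivector images are rho(\gamma_{12}) = i*rho(\gamma_{3}), rho(\gamma_{13}) = -i*rho(\gamma_{2}), rho(\gamma_{23}) = i*rho(\gamma_{1}); with real blade coefficients the real parts of m0..m3 are the coefficients of 1, \gamma_{1}, \gamma_{2}, \gamma_{3} and the imaginary parts give the bivectors (\gamma_{23}: Im m1, \gamma_{13}: -Im m2, \gamma_{12}: Im m3).
Answer: 3 \gamma_{12} + \frac{7}{2} \gamma_{23}


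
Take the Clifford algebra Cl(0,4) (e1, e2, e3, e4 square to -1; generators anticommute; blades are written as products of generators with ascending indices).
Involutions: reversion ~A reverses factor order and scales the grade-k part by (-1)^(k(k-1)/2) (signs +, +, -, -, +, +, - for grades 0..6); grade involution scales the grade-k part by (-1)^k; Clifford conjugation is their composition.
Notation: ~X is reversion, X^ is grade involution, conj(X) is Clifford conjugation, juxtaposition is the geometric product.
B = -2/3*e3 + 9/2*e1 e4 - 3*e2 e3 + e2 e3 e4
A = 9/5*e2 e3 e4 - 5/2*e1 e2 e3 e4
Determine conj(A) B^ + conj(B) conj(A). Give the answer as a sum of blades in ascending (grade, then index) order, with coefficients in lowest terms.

first term: -9/5 + 5/2*e1 + 27/5*e4 - 15/2*e1 e4 + 45/4*e2 e3 + 6/5*e2 e4 + 81/10*e1 e2 e3 - 5/3*e1 e2 e4
second term: 9/5 + 5/2*e1 - 27/5*e4 + 15/2*e1 e4 - 45/4*e2 e3 + 6/5*e2 e4 + 81/10*e1 e2 e3 + 5/3*e1 e2 e4
Answer: 5*e1 + 12/5*e2 e4 + 81/5*e1 e2 e3


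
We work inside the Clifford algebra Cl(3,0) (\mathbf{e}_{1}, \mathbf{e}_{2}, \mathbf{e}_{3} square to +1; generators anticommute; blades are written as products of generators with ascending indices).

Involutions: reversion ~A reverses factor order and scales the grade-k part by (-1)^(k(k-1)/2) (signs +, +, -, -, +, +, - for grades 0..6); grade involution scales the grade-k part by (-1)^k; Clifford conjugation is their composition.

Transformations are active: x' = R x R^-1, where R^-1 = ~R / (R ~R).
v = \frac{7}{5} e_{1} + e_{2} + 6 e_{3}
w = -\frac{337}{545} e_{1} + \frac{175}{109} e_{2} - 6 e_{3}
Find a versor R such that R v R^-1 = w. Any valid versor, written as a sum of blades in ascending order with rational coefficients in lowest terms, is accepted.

Key observation: q(v) = q(w) = \frac{974}{25} (sandwiches preserve the norm), so R = v + w = \frac{426}{545} e_{1} + \frac{284}{109} e_{2} works whenever it is invertible — the component of v along it is kept and (v - w)/2 reverses, sending v to w.
Answer: \frac{426}{545} e_{1} + \frac{284}{109} e_{2}


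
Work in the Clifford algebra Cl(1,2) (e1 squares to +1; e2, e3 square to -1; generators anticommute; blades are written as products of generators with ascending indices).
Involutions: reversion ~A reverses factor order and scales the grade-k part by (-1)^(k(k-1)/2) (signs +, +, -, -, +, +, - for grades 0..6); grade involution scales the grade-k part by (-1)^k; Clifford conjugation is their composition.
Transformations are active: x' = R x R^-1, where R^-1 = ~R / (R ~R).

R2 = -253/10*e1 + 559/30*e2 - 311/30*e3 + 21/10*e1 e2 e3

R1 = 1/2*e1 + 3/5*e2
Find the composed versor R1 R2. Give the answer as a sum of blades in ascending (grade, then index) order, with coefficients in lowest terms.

Distribute over the terms of R1 (each basis-blade product reordered to ascending indices, repeated generators contracted through their squares):
(1/2*e1) R2 = -253/20 + 559/60*e1 e2 - 311/60*e1 e3 + 21/20*e2 e3
(3/5*e2) R2 = -559/50 + 759/50*e1 e2 + 63/50*e1 e3 - 311/50*e2 e3
Summing the partial products and collecting blades:
Answer: -2383/100 + 7349/300*e1 e2 - 1177/300*e1 e3 - 517/100*e2 e3


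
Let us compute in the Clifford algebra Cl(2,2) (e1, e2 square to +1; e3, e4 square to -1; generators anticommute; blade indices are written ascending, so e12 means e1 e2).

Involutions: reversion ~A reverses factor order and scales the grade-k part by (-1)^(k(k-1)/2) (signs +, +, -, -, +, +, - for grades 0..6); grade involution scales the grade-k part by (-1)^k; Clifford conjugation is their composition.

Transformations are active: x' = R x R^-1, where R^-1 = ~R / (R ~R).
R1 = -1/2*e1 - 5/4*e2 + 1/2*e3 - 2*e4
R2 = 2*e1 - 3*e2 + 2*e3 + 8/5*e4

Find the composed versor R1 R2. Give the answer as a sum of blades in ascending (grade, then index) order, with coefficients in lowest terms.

Distribute over the terms of R1 (each basis-blade product reordered to ascending indices, repeated generators contracted through their squares):
(-1/2*e1) R2 = -1 + 3/2*e12 - e13 - 4/5*e14
(-5/4*e2) R2 = 15/4 + 5/2*e12 - 5/2*e23 - 2*e24
(1/2*e3) R2 = -1 - e13 + 3/2*e23 + 4/5*e34
(-2*e4) R2 = 16/5 + 4*e14 - 6*e24 + 4*e34
Summing the partial products and collecting blades:
Answer: 99/20 + 4*e12 - 2*e13 + 16/5*e14 - e23 - 8*e24 + 24/5*e34


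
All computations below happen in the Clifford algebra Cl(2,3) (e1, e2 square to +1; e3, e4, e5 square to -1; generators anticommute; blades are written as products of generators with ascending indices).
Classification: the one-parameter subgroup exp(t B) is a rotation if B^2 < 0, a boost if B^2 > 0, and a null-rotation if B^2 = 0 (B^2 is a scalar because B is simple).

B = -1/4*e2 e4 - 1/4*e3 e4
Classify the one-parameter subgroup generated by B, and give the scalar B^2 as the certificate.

B^2 term by term: the squares give (-1/4)^2*(e2 e4)^2 + (-1/4)^2*(e3 e4)^2 = 1/16*(+1) + 1/16*(-1) = 0 (each basis 2-blade squares to minus the product of its generators' squares); cross terms between blades sharing an index anticommute and cancel. So B^2 = 0.
Answer: null-rotation, certificate B^2 = 0. Certificate logic: 0 is a conjugation-invariant scalar, so its sign fixes rotation versus boost versus null-rotation outright.


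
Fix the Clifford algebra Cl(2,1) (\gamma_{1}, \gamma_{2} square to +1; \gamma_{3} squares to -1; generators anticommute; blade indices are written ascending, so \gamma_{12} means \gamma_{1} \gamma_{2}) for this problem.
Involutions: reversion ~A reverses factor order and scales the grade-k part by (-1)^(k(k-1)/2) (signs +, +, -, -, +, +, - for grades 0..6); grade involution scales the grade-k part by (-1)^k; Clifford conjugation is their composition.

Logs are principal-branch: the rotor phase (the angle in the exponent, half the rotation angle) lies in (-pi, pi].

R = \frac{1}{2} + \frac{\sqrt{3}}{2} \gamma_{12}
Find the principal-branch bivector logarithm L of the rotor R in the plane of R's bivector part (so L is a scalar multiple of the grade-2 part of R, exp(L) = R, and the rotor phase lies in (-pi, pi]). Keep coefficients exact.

The scalar part of R is \frac{1}{2}, so the principal-branch rotor phase is pinned; divide the bivector part by its sine to get the unit plane — L is the phase times that plane.
Concretely: cos(phase) = \frac{1}{2} gives phase = ±\frac{\pi}{3}, and since phase/sin(phase) is even the sign is immaterial: L = (phase/sin(phase)) * <R>_2 = (\frac{2 \sqrt{3} \pi}{9}) * <R>_2.
Answer: \frac{\pi}{3} \gamma_{12}


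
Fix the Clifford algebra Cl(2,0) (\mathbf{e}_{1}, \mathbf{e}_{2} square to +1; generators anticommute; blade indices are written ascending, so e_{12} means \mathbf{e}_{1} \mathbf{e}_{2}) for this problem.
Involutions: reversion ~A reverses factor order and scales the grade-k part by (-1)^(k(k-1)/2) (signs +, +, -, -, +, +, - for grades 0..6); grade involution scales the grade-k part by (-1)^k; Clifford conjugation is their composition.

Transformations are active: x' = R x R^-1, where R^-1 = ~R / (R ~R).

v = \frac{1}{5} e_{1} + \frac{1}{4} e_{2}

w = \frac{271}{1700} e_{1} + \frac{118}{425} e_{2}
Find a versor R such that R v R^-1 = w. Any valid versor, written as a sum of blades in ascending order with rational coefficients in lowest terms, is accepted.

Equal squares first: v^2 = w^2 = \frac{41}{400}. Then v + w = \frac{611}{1700} e_{1} + \frac{897}{1700} e_{2} is a versor taking v to w, provided it is invertible.
Answer: \frac{611}{1700} e_{1} + \frac{897}{1700} e_{2}


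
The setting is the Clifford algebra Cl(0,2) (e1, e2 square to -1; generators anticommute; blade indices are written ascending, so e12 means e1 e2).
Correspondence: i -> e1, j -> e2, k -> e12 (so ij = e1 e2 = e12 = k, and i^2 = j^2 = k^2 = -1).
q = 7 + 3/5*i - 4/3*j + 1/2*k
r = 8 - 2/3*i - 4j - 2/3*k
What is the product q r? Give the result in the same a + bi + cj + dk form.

In blades: q = 7 + 3/5*e1 - 4/3*e2 + 1/2*e12, r = 8 - 2/3*e1 - 4*e2 - 2/3*e12.
Distribute q over r term by term (generator squares from the signature, products reordered to ascending indices): (7)*r = 56 - 14/3*e1 - 28*e2 - 14/3*e12; (3/5*e1)*r = 2/5 + 24/5*e1 + 2/5*e2 - 12/5*e12; (-4/3*e2)*r = -16/3 + 8/9*e1 - 32/3*e2 - 8/9*e12; (1/2*e12)*r = 1/3 + 2*e1 - 1/3*e2 + 4*e12.
Sum: 257/5 + 136/45*e1 - 193/5*e2 - 178/45*e12; translating back through the correspondence:
Answer: 257/5 + 136/45*i - 193/5*j - 178/45*k


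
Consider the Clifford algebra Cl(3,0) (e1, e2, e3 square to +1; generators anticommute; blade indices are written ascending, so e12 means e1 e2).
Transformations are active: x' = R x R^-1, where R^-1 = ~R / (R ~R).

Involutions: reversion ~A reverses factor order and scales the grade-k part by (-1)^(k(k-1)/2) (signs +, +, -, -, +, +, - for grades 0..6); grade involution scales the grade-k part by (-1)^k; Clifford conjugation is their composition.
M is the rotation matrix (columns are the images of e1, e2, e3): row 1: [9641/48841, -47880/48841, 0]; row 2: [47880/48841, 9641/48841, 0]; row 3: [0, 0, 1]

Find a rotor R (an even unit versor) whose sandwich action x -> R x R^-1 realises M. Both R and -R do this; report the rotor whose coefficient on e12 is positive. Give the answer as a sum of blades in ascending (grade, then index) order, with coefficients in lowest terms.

Method: write R = a + b12*e12 + b13*e13 + b23*e23 with a^2 + b12^2 + b13^2 + b23^2 = 1 (so R^-1 = ~R). Expanding the columns R e_j ~R gives tr M = 4a^2 - 1 and, from the antisymmetric part, M21 - M12 = -4a*b12, M13 - M31 = 4a*b13, M32 - M23 = -4a*b23.
Here tr M = 68123/48841, so a^2 = (1 + tr M)/4 = 29241/48841 and a = ±171/221. Taking a = 171/221: M21 - M12 = 95760/48841, M13 - M31 = 0, M32 - M23 = 0, giving b12 = -140/221, b13 = 0, b23 = 0, i.e. R = 171/221 - 140/221*e12.
Its e12 coefficient is negative, so report the other preimage -R.
Answer: -171/221 + 140/221*e12. Note: both R and -R realise this M (trace 68123/48841); the covering map identifies them, and the e12-coefficient sign is the tie-breaker.


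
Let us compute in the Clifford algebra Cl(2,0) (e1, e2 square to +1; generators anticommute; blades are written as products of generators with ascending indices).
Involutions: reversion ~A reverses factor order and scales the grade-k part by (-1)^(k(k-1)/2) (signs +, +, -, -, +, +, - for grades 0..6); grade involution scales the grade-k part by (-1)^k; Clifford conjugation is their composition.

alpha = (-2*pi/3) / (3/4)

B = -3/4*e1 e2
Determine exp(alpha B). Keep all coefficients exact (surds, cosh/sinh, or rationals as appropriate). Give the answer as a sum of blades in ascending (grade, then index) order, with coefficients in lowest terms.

B^2 = (-3/4)^2*(e1 e2)^2 = 9/16*(-1) = -9/16 (a basis 2-blade squares to minus the product of its generators' squares).
B^2 = -9/16 — circular case — the even/odd split gives cos and sin: l = 3/4, alpha*l = -2*pi/3, so exp(alpha B) = cos(-2*pi/3) + (sin(-2*pi/3)/(3/4))*B = -1/2 + (-2*sqrt(3)/3)*B.
Answer: -1/2 + sqrt(3)/2*e1 e2


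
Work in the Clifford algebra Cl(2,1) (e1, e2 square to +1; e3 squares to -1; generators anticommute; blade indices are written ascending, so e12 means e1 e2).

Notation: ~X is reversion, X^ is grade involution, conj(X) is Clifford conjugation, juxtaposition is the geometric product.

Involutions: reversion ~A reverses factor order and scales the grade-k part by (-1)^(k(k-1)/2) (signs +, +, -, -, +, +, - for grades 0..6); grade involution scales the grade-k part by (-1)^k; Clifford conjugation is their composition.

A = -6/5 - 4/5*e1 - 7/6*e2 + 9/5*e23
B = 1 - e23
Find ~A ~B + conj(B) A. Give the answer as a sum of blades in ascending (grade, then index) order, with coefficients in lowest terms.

first term: -3 - 4/5*e1 - 7/6*e2 - 7/6*e3 - 3*e23 - 4/5*e123
second term: 3/5 - 4/5*e1 - 7/6*e2 + 7/6*e3 + 3/5*e23 - 4/5*e123
Answer: -12/5 - 8/5*e1 - 7/3*e2 - 12/5*e23 - 8/5*e123


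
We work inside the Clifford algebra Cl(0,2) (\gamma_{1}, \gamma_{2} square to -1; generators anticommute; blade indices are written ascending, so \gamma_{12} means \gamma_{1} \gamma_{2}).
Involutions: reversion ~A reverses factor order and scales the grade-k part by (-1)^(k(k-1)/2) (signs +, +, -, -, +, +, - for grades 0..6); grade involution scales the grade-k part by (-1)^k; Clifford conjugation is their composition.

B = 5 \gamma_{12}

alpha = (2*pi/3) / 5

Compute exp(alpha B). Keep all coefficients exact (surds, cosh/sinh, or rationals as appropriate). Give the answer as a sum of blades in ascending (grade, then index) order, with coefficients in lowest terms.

B^2 = (5)^2*(\gamma_{12})^2 = 25*(-1) = -25 (a basis 2-blade squares to minus the product of its generators' squares).
B^2 = -25 — the series telescopes trigonometrically here: l = 5, alpha*l = \frac{2 \pi}{3}, so exp(alpha B) = cos(\frac{2 \pi}{3}) + (sin(\frac{2 \pi}{3})/5)*B = - \frac{1}{2} + (\frac{\sqrt{3}}{10})*B.
Answer: - \frac{1}{2} + \frac{\sqrt{3}}{2} \gamma_{12}


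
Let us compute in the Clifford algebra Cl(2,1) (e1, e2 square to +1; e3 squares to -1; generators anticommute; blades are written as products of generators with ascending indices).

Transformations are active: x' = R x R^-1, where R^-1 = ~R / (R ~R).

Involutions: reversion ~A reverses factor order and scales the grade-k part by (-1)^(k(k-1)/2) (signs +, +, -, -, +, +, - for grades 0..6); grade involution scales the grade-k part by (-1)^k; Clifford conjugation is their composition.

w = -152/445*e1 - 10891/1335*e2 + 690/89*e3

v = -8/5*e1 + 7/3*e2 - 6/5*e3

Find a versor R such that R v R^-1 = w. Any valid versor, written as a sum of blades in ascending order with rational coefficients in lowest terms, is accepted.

Why this works: both vectors square to 1477/225, so q(v) = q(w) and R = v + w = -864/445*e1 - 2592/445*e2 + 2916/445*e3 carries v to w — its own direction survives, the complement (v - w)/2 flips.
Answer: -864/445*e1 - 2592/445*e2 + 2916/445*e3


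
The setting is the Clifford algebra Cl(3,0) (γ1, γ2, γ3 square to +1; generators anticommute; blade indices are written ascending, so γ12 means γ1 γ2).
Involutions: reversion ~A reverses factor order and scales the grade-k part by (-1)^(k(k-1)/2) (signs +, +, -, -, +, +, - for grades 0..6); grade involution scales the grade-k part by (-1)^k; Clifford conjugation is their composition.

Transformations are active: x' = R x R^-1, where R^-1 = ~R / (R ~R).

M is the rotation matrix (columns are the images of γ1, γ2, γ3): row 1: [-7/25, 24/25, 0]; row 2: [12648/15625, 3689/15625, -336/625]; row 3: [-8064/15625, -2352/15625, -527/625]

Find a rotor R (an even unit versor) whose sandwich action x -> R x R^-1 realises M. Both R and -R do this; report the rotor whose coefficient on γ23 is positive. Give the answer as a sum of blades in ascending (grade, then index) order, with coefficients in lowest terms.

Method: write R = a + b12*γ12 + b13*γ13 + b23*γ23 with a^2 + b12^2 + b13^2 + b23^2 = 1 (so R^-1 = ~R). Expanding the columns R e_j ~R gives tr M = 4a^2 - 1 and, from the antisymmetric part, M21 - M12 = -4a*b12, M13 - M31 = 4a*b13, M32 - M23 = -4a*b23.
Here tr M = -13861/15625, so a^2 = (1 + tr M)/4 = 441/15625 and a = ±21/125. Taking a = 21/125: M21 - M12 = -2352/15625, M13 - M31 = 8064/15625, M32 - M23 = 6048/15625, giving b12 = 28/125, b13 = 96/125, b23 = -72/125, i.e. R = 21/125 + 28/125*γ12 + 96/125*γ13 - 72/125*γ23.
Its γ23 coefficient is negative, so report the other preimage -R.
Answer: -21/125 - 28/125*γ12 - 96/125*γ13 + 72/125*γ23. Note: both R and -R realise this M (trace -13861/15625); the covering map identifies them, and the γ23-coefficient sign is the tie-breaker.


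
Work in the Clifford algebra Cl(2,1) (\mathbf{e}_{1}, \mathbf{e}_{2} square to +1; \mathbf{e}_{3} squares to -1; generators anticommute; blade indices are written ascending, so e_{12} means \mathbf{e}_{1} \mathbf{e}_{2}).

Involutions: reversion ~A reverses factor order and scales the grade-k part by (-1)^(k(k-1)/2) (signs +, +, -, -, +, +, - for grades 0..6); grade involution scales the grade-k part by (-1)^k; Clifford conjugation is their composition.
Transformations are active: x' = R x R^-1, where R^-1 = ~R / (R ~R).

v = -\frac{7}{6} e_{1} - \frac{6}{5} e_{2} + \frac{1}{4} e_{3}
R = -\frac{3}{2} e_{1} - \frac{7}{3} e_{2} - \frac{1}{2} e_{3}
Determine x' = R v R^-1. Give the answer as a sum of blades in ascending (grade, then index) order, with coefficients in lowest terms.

~R = -\frac{3}{2} e_{1} - \frac{7}{3} e_{2} - \frac{1}{2} e_{3}, and R ~R = \frac{67}{9}, so R^-1 = ~R / (\frac{67}{9}).
R v = \frac{187}{40} - \frac{83}{90} e_{12} - \frac{23}{24} e_{13} - \frac{71}{60} e_{23}
Answer: -\frac{5767}{8040} e_{1} - \frac{2319}{1340} e_{2} - \frac{2353}{2680} e_{3}


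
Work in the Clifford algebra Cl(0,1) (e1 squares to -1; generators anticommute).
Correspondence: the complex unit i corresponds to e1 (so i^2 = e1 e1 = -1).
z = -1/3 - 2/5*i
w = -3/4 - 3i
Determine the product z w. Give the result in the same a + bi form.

In blades: z = -1/3 - 2/5*e1, w = -3/4 - 3*e1.
Distribute z over w term by term (generator squares from the signature, products reordered to ascending indices): (-1/3)*w = 1/4 + e1; (-2/5*e1)*w = -6/5 + 3/10*e1.
Sum: -19/20 + 13/10*e1; translating back through the correspondence:
Answer: -19/20 + 13/10*i


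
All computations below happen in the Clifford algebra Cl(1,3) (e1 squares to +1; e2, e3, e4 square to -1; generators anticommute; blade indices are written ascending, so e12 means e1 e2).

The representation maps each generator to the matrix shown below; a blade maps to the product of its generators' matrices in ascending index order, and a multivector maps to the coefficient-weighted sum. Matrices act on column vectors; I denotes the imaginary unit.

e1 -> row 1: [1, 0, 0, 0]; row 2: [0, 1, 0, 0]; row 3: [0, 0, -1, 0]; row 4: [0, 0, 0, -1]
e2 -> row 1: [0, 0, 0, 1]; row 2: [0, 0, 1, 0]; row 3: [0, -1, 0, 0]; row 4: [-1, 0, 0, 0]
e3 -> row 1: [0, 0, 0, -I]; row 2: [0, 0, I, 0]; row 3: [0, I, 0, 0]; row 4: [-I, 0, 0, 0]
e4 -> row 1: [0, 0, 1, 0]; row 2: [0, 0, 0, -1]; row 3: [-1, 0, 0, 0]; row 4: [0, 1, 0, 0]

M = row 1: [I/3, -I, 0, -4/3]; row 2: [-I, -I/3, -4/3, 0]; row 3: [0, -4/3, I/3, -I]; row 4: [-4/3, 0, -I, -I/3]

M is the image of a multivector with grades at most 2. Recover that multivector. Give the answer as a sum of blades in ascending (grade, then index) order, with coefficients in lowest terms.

Method: the blade images are trace-orthogonal — tr(rho(e_A) rho(e_B)^-1) = 4 if A = B and 0 otherwise — and rho(e_A)^-1 = (e_A)^2 * rho(e_A) with (e_A)^2 = +1 or -1, so the coefficient of e_A in the preimage is (e_A)^2 * tr(M rho(e_A))/4.
Nonzero projections over blades of grade <= 2: e12: (e12)^2 = +1, tr(M rho(e12)) = -16/3, coefficient -4/3; e23: (e23)^2 = -1, tr(M rho(e23)) = 4/3, coefficient -1/3; e34: (e34)^2 = -1, tr(M rho(e34)) = -4, coefficient 1. Every other blade of grade <= 2 projects to 0.
Answer: -4/3*e12 - 1/3*e23 + e34


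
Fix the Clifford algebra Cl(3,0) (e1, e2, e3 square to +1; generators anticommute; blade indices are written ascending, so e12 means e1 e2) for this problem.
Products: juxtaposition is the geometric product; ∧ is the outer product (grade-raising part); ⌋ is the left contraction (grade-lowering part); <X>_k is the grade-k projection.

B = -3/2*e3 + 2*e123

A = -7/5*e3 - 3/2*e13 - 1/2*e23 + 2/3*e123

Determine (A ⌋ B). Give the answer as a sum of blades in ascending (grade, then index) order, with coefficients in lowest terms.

step 1: 23/30 + e1 - 3*e2 - 14/5*e12
Answer: 23/30 + e1 - 3*e2 - 14/5*e12


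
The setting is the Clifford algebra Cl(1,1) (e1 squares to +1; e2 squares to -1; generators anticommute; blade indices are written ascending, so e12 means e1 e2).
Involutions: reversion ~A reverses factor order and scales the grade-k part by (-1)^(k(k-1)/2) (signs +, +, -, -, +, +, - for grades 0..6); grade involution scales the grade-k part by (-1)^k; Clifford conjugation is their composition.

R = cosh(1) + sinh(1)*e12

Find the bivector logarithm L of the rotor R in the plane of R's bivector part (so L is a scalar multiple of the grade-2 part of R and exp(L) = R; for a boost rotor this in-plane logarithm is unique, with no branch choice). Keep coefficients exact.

The scalar part of R is cosh(1), which determines |rapidity| via cosh; the sign lives in the bivector part, and pairing them (bivector part over sinh of the rapidity = the plane) gives the unique in-plane L = rapidity * plane.
Concretely: cosh(rapidity) = cosh(1) gives rapidity = ±1, and since rapidity/sinh(rapidity) is even the sign is immaterial: L = (rapidity/sinh(rapidity)) * <R>_2 = (1/sinh(1)) * <R>_2.
Answer: e12


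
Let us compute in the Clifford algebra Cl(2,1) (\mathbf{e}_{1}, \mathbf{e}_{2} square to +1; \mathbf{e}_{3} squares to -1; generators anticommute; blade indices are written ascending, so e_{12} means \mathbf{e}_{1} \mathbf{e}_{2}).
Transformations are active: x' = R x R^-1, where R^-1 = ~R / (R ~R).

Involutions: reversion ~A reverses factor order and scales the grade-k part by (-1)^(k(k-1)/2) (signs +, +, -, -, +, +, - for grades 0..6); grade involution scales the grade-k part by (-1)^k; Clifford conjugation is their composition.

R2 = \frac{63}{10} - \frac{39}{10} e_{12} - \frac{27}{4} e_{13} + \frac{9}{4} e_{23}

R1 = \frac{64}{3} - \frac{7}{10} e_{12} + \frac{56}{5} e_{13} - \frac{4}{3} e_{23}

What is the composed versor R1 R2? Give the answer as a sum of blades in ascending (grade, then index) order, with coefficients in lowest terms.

Distribute over the terms of R1 (each basis-blade product reordered to ascending indices, repeated generators contracted through their squares):
(\frac{64}{3}) R2 = \frac{672}{5} - \frac{416}{5} e_{12} - 144 e_{13} + 48 e_{23}
(-\frac{7}{10} e_{12}) R2 = -\frac{273}{100} - \frac{441}{100} e_{12} - \frac{63}{40} e_{13} - \frac{189}{40} e_{23}
(\frac{56}{5} e_{13}) R2 = -\frac{378}{5} + \frac{126}{5} e_{12} + \frac{1764}{25} e_{13} - \frac{1092}{25} e_{23}
(-\frac{4}{3} e_{23}) R2 = -3 - 9 e_{12} - \frac{26}{5} e_{13} - \frac{42}{5} e_{23}
Summing the partial products and collecting blades:
Answer: \frac{5307}{100} - \frac{7141}{100} e_{12} - \frac{16043}{200} e_{13} - \frac{1761}{200} e_{23}


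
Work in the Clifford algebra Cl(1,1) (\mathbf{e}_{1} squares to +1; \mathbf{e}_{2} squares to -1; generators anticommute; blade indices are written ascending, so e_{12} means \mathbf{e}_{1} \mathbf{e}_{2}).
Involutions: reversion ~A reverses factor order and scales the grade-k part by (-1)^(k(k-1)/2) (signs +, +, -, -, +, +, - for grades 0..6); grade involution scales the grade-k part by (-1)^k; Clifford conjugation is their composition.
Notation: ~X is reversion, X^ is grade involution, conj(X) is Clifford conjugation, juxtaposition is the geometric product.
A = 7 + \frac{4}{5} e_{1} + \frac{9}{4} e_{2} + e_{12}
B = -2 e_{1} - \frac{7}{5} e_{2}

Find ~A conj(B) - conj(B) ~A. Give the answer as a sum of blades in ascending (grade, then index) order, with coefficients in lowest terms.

first term: -\frac{31}{20} + \frac{77}{5} e_{1} + \frac{59}{5} e_{2} - \frac{169}{50} e_{12}
second term: -\frac{31}{20} + \frac{63}{5} e_{1} + \frac{39}{5} e_{2} + \frac{169}{50} e_{12}
Answer: \frac{14}{5} e_{1} + 4 e_{2} - \frac{169}{25} e_{12}


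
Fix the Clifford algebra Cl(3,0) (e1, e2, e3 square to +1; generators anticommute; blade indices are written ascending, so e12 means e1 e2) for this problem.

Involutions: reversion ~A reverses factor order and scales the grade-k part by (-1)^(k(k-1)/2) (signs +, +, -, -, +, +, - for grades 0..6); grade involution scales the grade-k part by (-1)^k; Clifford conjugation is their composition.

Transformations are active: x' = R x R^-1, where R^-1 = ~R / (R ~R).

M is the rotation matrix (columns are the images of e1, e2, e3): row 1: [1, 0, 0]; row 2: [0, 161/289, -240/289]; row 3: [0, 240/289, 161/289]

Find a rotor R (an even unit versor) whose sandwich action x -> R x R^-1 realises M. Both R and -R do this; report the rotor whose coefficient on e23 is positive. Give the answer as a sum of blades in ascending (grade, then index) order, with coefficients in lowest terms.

Method: write R = a + b12*e12 + b13*e13 + b23*e23 with a^2 + b12^2 + b13^2 + b23^2 = 1 (so R^-1 = ~R). Expanding the columns R e_j ~R gives tr M = 4a^2 - 1 and, from the antisymmetric part, M21 - M12 = -4a*b12, M13 - M31 = 4a*b13, M32 - M23 = -4a*b23.
Here tr M = 611/289, so a^2 = (1 + tr M)/4 = 225/289 and a = ±15/17. Taking a = 15/17: M21 - M12 = 0, M13 - M31 = 0, M32 - M23 = 480/289, giving b12 = 0, b13 = 0, b23 = -8/17, i.e. R = 15/17 - 8/17*e23.
Its e23 coefficient is negative, so report the other preimage -R.
Answer: -15/17 + 8/17*e23. Uniqueness: Spin(3) -> SO(3) maps R and -R to the same rotation of trace 611/289; fixing the sign of the e23 coefficient removes the ambiguity.


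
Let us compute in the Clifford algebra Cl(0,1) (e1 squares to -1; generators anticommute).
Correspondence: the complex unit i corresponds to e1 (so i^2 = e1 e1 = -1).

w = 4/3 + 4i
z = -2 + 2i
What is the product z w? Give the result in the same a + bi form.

In blades: z = -2 + 2*e1, w = 4/3 + 4*e1.
Distribute z over w term by term (generator squares from the signature, products reordered to ascending indices): (-2)*w = -8/3 - 8*e1; (2*e1)*w = -8 + 8/3*e1.
Sum: -32/3 - 16/3*e1; translating back through the correspondence:
Answer: -32/3 - 16/3*i


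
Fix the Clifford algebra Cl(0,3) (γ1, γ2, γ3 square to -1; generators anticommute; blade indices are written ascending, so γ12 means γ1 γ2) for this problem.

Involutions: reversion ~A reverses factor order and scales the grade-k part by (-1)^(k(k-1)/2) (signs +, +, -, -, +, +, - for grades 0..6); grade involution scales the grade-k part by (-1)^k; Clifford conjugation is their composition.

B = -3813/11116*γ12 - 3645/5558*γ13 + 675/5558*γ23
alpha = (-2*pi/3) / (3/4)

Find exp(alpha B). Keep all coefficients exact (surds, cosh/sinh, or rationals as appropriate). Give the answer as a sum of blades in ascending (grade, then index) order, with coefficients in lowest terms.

B^2 term by term: the squares give (-3813/11116)^2*(γ12)^2 + (-3645/5558)^2*(γ13)^2 + (675/5558)^2*(γ23)^2 = 14538969/123565456*(-1) + 13286025/30891364*(-1) + 455625/30891364*(-1) = -9/16 (each basis 2-blade squares to minus the product of its generators' squares); cross terms between blades sharing an index anticommute and cancel. So B^2 = -9/16.
B^2 = -9/16 — circular case — the even/odd split gives cos and sin: l = 3/4, alpha*l = -2*pi/3, so exp(alpha B) = cos(-2*pi/3) + (sin(-2*pi/3)/(3/4))*B = -1/2 + (-2*sqrt(3)/3)*B.
Answer: -1/2 + 1271*sqrt(3)/5558*γ12 + 1215*sqrt(3)/2779*γ13 - 225*sqrt(3)/2779*γ23


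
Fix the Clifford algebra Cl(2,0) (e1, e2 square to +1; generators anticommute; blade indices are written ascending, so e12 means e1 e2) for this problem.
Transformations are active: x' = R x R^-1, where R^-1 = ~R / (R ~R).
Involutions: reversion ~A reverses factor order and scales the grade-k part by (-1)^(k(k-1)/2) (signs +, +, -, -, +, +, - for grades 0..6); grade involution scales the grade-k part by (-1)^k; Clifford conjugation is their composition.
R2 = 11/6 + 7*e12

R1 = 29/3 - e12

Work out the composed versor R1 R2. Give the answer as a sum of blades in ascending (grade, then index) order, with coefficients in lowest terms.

Distribute over the terms of R1 (each basis-blade product reordered to ascending indices, repeated generators contracted through their squares):
(29/3) R2 = 319/18 + 203/3*e12
(-e12) R2 = 7 - 11/6*e12
Summing the partial products and collecting blades:
Answer: 445/18 + 395/6*e12


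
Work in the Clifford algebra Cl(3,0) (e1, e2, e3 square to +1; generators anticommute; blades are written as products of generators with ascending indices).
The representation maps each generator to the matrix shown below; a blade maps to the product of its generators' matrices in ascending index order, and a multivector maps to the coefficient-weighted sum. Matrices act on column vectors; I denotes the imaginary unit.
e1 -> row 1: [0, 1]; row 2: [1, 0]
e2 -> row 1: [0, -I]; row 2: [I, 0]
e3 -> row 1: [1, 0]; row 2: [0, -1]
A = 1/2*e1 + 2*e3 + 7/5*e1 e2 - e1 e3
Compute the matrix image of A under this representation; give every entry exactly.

Bivector images (products of the table entries): rho(e1 e2) = rho(e1)rho(e2) = row 1: [I, 0]; row 2: [0, -I]; rho(e1 e3) = rho(e1)rho(e3) = row 1: [0, -1]; row 2: [1, 0].
M = (1/2)*rho(e1) + (2)*rho(e3) + (7/5)*rho(e1 e2) + (-1)*rho(e1 e3), summed entrywise:
Answer: row 1: [2 + 7*I/5, 3/2]; row 2: [-1/2, -2 - 7*I/5]


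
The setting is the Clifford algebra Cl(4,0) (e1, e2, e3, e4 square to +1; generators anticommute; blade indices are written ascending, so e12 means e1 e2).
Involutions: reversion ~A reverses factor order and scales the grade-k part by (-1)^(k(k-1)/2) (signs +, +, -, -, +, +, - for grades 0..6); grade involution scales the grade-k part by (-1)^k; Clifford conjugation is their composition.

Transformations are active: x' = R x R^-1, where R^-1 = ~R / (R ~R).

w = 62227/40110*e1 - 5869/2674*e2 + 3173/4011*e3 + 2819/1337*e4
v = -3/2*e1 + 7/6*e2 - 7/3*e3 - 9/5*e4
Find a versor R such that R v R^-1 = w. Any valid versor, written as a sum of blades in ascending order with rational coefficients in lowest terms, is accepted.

Reasoning: v^2 = w^2 = 5533/450 since conjugation preserves the quadratic form; R = v + w = 1031/20055*e1 - 4124/4011*e2 - 2062/1337*e3 + 2062/6685*e4 is then valid when invertible, keeping its own part and reversing (v - w)/2.
Answer: 1031/20055*e1 - 4124/4011*e2 - 2062/1337*e3 + 2062/6685*e4


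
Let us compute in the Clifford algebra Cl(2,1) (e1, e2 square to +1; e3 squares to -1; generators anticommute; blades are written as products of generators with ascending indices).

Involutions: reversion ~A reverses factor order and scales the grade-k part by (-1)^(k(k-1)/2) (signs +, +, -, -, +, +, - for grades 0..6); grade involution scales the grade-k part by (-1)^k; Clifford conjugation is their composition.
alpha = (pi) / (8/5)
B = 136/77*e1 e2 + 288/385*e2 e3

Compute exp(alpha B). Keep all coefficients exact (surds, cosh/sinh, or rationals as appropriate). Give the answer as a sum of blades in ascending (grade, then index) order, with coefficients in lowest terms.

B^2 term by term: the squares give (136/77)^2*(e1 e2)^2 + (288/385)^2*(e2 e3)^2 = 18496/5929*(-1) + 82944/148225*(+1) = -64/25 (each basis 2-blade squares to minus the product of its generators' squares); cross terms between blades sharing an index anticommute and cancel. So B^2 = -64/25.
B^2 = -64/25 — B^2 < 0, so the exponential closes trigonometrically: l = 8/5, alpha*l = pi, so exp(alpha B) = cos(pi) + (sin(pi)/(8/5))*B = -1 + (0)*B.
Answer: -1
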